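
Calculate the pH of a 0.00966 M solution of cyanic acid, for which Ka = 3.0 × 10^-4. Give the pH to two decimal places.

HOCN ⇌ OCN- + H+
Let x = [H+] at equilibrium. Ka = x²/(0.00966 − x).
The 5% rule fails; solving x² + Ka·x − Ka·C₀ = 0 exactly:
x = [−0.0003 + √(0.0003² + 1.16e-05)]/2 = 1.56 × 10^-3 M
pH = −log(1.56 × 10^-3) = 2.81

pH = 2.81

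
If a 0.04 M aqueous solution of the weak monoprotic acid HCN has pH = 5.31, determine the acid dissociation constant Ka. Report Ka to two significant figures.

Ka = 6.0 × 10^-10

[H+] = 10^(-5.31) = 4.90 × 10^-6 M
At equilibrium [HA] = 0.04 − 4.90 × 10^-6 = 4.00 × 10^-2 M
Ka = [H+][A-]/[HA] = (4.90 × 10^-6)² / 4.00 × 10^-2 = 6.0 × 10^-10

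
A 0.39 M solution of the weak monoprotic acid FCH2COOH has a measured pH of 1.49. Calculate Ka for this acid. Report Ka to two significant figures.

Ka = 2.9 × 10^-3

[H+] = 10^(-1.49) = 3.24 × 10^-2 M
At equilibrium [HA] = 0.39 − 3.24 × 10^-2 = 3.58 × 10^-1 M
Ka = [H+][A-]/[HA] = (3.24 × 10^-2)² / 3.58 × 10^-1 = 2.9 × 10^-3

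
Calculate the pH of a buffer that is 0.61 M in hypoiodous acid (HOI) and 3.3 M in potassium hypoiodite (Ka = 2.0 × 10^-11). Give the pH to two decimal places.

pH = 11.43

pKa = −log(2.0 × 10^-11) = 10.699
Henderson–Hasselbalch: pH = pKa + log([OI-]/[HOI]) = 10.699 + log(3.3/0.61)
pH = 10.699 + (+0.733) = 11.43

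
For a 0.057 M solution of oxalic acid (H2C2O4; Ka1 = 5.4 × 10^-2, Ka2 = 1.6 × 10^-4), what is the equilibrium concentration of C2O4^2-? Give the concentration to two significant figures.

First ionization gives [H+] ≈ [HC2O4-] = 3.47 × 10^-2 M.
Second step: Ka2 = [H+][C2O4^2-]/[HC2O4-] ≈ [C2O4^2-] (since [H+] ≈ [HC2O4-]).
So [C2O4^2-] ≈ Ka2.

1.6 × 10^-4 M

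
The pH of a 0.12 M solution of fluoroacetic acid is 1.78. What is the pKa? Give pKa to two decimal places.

[H+] = 10^(-1.78) = 1.66 × 10^-2 M
At equilibrium [HA] = 0.12 − 1.66 × 10^-2 = 1.03 × 10^-1 M
Ka = [H+][A-]/[HA] = (1.66 × 10^-2)² / 1.03 × 10^-1 = 2.68 × 10^-3
pKa = -log(2.68 × 10^-3) = 2.57

pKa = 2.57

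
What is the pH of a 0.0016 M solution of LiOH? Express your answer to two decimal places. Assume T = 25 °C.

LiOH is a strong base; [OH-] = 0.0016 M.
pOH = -log(0.0016) = 2.80
pH = 14.00 - 2.80 = 11.20

pH = 11.20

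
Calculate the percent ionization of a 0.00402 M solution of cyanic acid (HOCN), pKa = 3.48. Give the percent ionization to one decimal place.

HOCN ⇌ OCN- + H+; let x = [H+] at equilibrium.
Ka = 10^(−3.48) = 3.31 × 10^-4
Solve x² + 0.000331x − 1.33e-06 = 0 → x = 1.00 × 10^-3 M
% ionization = x/C₀ × 100% = 1.00 × 10^-3/0.00402 × 100% = 24.9%

24.9%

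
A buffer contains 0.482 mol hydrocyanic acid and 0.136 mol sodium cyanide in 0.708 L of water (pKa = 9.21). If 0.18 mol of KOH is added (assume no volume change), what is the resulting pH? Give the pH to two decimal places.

pH = 9.23

After neutralization: n(HCN) = 0.302 mol, n(CN-) = 0.316 mol.
pH = pKa + log([A⁻]/[HA]) = 9.21 + log(0.316/0.302) = 9.21 +0.020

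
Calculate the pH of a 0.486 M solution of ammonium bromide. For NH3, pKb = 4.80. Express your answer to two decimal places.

NH4+ is the conjugate acid of the weak base NH3.
Kb = 10^(−4.80) = 1.58 × 10^-5
Ka = Kw/Kb = 1.0×10^-14 / 1.58 × 10^-5 = 6.33 × 10^-10
Ka = [H+]²/(0.486 − [H+]) = 6.33 × 10^-10
Since Ka ≪ C₀, [H+] ≈ √(Ka·C₀) = 1.75 × 10^-5 M.
Check: 0.0036% ionized — well under 5%, approximation valid.
pH = −log(1.75 × 10^-5) = 4.76

pH = 4.76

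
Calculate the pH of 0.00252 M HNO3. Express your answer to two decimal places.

HNO3 is a strong acid and dissociates completely, so [H+] = 0.00252 M.
pH = -log(0.00252) = 2.60

pH = 2.60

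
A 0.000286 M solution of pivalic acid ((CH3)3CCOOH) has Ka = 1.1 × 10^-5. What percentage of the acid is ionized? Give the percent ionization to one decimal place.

(CH3)3CCOOH ⇌ (CH3)3CCOO- + H+; let x = [H+] at equilibrium.
Solve x² + 1.1e-05x − 3.15e-09 = 0 → x = 5.09 × 10^-5 M
% ionization = x/C₀ × 100% = 5.09 × 10^-5/0.000286 × 100% = 17.8%

17.8%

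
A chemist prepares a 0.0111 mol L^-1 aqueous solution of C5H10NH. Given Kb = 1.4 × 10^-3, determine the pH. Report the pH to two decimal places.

C5H10NH + H2O ⇌ C5H10NH2+ + OH-
Let x = [OH-] at equilibrium. Kb = x²/(0.0111 − x).
x is not negligible relative to C₀; solve x² + 0.0014·x − 1.55e-05 = 0.
x = (−Kb + √(Kb² + 4·Kb·C₀))/2 = 3.30 × 10^-3 M
pOH = 2.48, so pH = 14.00 − pOH = 11.52

pH = 11.52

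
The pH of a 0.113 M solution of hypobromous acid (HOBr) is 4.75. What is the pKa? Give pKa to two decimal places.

pKa = 8.55

[H+] = 10^(-4.75) = 1.78 × 10^-5 M
At equilibrium [HA] = 0.113 − 1.78 × 10^-5 = 1.13 × 10^-1 M
Ka = [H+][A-]/[HA] = (1.78 × 10^-5)² / 1.13 × 10^-1 = 2.80 × 10^-9
pKa = -log(2.80 × 10^-9) = 8.55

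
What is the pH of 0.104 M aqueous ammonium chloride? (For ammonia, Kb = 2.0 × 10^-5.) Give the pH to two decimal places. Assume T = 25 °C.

NH4+ is the conjugate acid of the weak base NH3.
Ka = Kw/Kb = 1.0×10^-14 / 2.0 × 10^-5 = 5.00 × 10^-10
Let x = [H+] at equilibrium. Ka = x²/(0.104 − x).
Since Ka ≪ C₀, x ≈ √(Ka·C₀) = 7.21 × 10^-6 M.
Check: 0.0069% ionized — well under 5%, approximation valid.
pH = −log(7.21 × 10^-6) = 5.14

pH = 5.14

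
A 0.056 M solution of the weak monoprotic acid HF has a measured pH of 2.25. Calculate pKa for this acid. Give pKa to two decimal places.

[H+] = 10^(-2.25) = 5.62 × 10^-3 M
At equilibrium [HA] = 0.056 − 5.62 × 10^-3 = 5.04 × 10^-2 M
Ka = [H+][A-]/[HA] = (5.62 × 10^-3)² / 5.04 × 10^-2 = 6.27 × 10^-4
pKa = -log(6.27 × 10^-4) = 3.20

pKa = 3.20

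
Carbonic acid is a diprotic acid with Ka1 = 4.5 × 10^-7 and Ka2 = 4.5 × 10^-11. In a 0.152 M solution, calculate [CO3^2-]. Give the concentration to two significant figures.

4.5 × 10^-11 M

First ionization gives [H+] ≈ [HCO3-] = 2.62 × 10^-4 M.
Second step: Ka2 = [H+][CO3^2-]/[HCO3-] ≈ [CO3^2-] (since [H+] ≈ [HCO3-]).
So [CO3^2-] ≈ Ka2.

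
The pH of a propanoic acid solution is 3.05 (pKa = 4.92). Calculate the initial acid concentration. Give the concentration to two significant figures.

[H+] = 10^(-3.05) = 8.91 × 10^-4 M = x
Ka = 10^(−4.92) = 1.20 × 10^-5
Ka = x²/(C₀ − x) ⇒ C₀ = x + x²/Ka
C₀ = 8.91 × 10^-4 + (8.91 × 10^-4)²/(1.20 × 10^-5) = 6.70 × 10^-2 M

C₀ = 6.7 × 10^-2 M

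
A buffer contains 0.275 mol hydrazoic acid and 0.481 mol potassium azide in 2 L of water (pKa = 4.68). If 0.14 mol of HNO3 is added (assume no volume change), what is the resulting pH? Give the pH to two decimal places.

pH = 4.59

After neutralization: n(HN3) = 0.415 mol, n(N3-) = 0.341 mol.
Henderson–Hasselbalch with mole ratio 0.341/0.415: pH = 4.68 + (-0.085)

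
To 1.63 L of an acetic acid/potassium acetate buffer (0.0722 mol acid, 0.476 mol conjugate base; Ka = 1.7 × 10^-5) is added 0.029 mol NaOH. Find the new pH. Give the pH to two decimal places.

After neutralization: n(CH3COOH) = 0.0432 mol, n(CH3COO-) = 0.505 mol.
pKa = −log(1.7 × 10^-5) = 4.770
pH = pKa + log(n_CH3COO-/n_CH3COOH) = 4.770 + log(0.505/0.0432) = 4.770 + (+1.068)

pH = 5.84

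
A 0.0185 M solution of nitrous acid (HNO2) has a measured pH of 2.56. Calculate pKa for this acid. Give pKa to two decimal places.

[H+] = 10^(-2.56) = 2.75 × 10^-3 M
At equilibrium [HA] = 0.0185 − 2.75 × 10^-3 = 1.58 × 10^-2 M
Ka = [H+][A-]/[HA] = (2.75 × 10^-3)² / 1.58 × 10^-2 = 4.79 × 10^-4
pKa = -log(4.79 × 10^-4) = 3.32

pKa = 3.32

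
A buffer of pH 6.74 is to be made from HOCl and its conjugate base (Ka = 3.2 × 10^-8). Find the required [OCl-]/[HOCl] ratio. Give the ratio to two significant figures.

pKa = -log(3.2 × 10^-8) = 7.495
pH = pKa + log(r) ⇒ log(r) = 6.74 − 7.495 = -0.755
r = [OCl-]/[HOCl] = 10^(-0.755) = 0.176

ratio = 0.18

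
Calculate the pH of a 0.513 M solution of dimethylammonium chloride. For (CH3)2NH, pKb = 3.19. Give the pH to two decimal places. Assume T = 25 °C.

(CH3)2NH2+ is the conjugate acid of the weak base (CH3)2NH.
Kb = 10^(−3.19) = 6.46 × 10^-4
Ka = Kw/Kb = 1.0×10^-14 / 6.46 × 10^-4 = 1.55 × 10^-11
Ka = [H+]²/(0.513 − [H+]) = 1.55 × 10^-11
Assume [H+] ≪ 0.513: [H+] ≈ √(1.55 × 10^-11 × 0.513) = 2.82 × 10^-6 M
Check: 0.00055% ionized — well under 5%, approximation valid.
pH = −log(2.82 × 10^-6) = 5.55

pH = 5.55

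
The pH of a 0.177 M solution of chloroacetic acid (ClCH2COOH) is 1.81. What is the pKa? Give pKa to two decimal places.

pKa = 2.83

[H+] = 10^(-1.81) = 1.55 × 10^-2 M
At equilibrium [HA] = 0.177 − 1.55 × 10^-2 = 1.61 × 10^-1 M
Ka = [H+][A-]/[HA] = (1.55 × 10^-2)² / 1.61 × 10^-1 = 1.49 × 10^-3
pKa = -log(1.49 × 10^-3) = 2.83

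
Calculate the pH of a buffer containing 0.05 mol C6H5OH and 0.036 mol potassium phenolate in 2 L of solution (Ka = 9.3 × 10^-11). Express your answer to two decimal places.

pH = 9.89

pKa = −log(9.3 × 10^-11) = 10.032
Using pH = pKa + log([base]/[acid]) with [base]/[acid] = 0.036/0.05:
pH = 10.032 + (-0.143) = 9.89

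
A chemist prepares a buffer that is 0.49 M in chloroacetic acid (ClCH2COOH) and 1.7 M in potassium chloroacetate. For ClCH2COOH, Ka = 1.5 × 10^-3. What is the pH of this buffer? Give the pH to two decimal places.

pKa = −log(1.5 × 10^-3) = 2.824
Using pH = pKa + log([base]/[acid]) with [base]/[acid] = 1.7/0.49:
pH = 2.824 + (+0.540) = 3.36

pH = 3.36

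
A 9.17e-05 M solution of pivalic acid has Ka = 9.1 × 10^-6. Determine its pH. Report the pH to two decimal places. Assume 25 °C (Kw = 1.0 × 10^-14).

(CH3)3CCOOH ⇌ (CH3)3CCOO- + H+
Ka = [H+]²/(9.17e-05 − [H+]) = 9.1 × 10^-6
The 5% rule fails; solving [H+]² + Ka·[H+] − Ka·C₀ = 0 exactly:
[H+] = [−9.1e-06 + √(9.1e-06² + 3.34e-09)]/2 = 2.47 × 10^-5 M
pH = −log[H+] = −log(2.47 × 10^-5) = 4.61

pH = 4.61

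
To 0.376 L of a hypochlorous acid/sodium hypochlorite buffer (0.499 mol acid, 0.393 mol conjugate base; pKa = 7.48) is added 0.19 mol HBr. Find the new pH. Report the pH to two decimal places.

pH = 6.95

After neutralization: n(HOCl) = 0.689 mol, n(OCl-) = 0.203 mol.
pH = pKa + log([A⁻]/[HA]) = 7.48 + log(0.203/0.689) = 7.48 -0.531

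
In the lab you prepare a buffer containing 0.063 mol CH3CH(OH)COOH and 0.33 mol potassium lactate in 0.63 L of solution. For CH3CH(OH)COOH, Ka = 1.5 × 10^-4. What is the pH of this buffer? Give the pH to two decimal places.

pKa = −log(1.5 × 10^-4) = 3.824
Using pH = pKa + log([base]/[acid]) with [base]/[acid] = 0.33/0.063:
pH = 3.824 + (+0.719) = 4.54

pH = 4.54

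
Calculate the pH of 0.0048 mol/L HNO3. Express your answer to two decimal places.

pH = 2.32

HNO3 is a strong acid and dissociates completely, so [H+] = 0.0048 M.
pH = -log(0.0048) = 2.32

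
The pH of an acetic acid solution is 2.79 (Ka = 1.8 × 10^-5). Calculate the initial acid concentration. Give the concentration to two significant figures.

C₀ = 1.5 × 10^-1 M

[H+] = 10^(-2.79) = 1.62 × 10^-3 M = x
Ka = x²/(C₀ − x) ⇒ C₀ = x + x²/Ka
C₀ = 1.62 × 10^-3 + (1.62 × 10^-3)²/(1.8 × 10^-5) = 1.47 × 10^-1 M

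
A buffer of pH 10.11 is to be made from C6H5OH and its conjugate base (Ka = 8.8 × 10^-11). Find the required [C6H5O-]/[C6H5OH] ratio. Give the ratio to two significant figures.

pKa = -log(8.8 × 10^-11) = 10.056
pH = pKa + log(r) ⇒ log(r) = 10.11 − 10.056 = +0.054
r = [C6H5O-]/[C6H5OH] = 10^(+0.054) = 1.13

ratio = 1.1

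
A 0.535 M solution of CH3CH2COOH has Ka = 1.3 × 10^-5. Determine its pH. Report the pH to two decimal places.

CH3CH2COOH ⇌ CH3CH2COO- + H+
Ka = x²/(0.535 − x) = 1.3 × 10^-5
Neglecting x in the denominator: x = √(1.3 × 10^-5 × 0.535) = 2.64 × 10^-3 M
(x/C₀ = 0.49% < 5%, so the approximation holds.)
pH = −log(2.64 × 10^-3) = 2.58

pH = 2.58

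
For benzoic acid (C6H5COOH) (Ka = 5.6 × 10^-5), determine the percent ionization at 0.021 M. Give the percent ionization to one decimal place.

C6H5COOH ⇌ C6H5COO- + H+; let x = [H+] at equilibrium.
Ka = x²/(C₀ − x); solving the quadratic gives x = 1.06 × 10^-3 M.
% ionization = x/C₀ × 100% = 1.06 × 10^-3/0.021 × 100% = 5.0%

5.0%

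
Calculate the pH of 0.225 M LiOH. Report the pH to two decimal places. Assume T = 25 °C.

LiOH is a strong base; [OH-] = 0.225 M.
pOH = -log(0.225) = 0.65
pH = 14.00 - 0.65 = 13.35

pH = 13.35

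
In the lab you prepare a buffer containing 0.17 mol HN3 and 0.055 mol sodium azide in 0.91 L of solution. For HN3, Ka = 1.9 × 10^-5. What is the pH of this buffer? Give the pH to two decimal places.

pH = 4.23

pKa = −log(1.9 × 10^-5) = 4.721
Using pH = pKa + log([base]/[acid]) with [base]/[acid] = 0.055/0.17:
pH = 4.721 + (-0.490) = 4.23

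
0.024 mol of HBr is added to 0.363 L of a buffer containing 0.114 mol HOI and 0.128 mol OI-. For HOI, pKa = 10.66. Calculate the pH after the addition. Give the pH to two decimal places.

pH = 10.54

After neutralization: n(HOI) = 0.138 mol, n(OI-) = 0.104 mol.
pH = pKa + log([A⁻]/[HA]) = 10.66 + log(0.104/0.138) = 10.66 -0.123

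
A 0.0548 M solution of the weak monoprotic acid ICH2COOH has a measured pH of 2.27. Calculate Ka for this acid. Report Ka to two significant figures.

[H+] = 10^(-2.27) = 5.37 × 10^-3 M
At equilibrium [HA] = 0.0548 − 5.37 × 10^-3 = 4.94 × 10^-2 M
Ka = [H+][A-]/[HA] = (5.37 × 10^-3)² / 4.94 × 10^-2 = 5.8 × 10^-4

Ka = 5.8 × 10^-4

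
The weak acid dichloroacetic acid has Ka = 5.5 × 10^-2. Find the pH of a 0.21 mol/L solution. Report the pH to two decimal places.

Cl2CHCOOH ⇌ Cl2CHCOO- + H+
From the ICE table, Ka = x²/(0.21 − x) = 5.5 × 10^-2.
The 5% rule fails; solving x² + Ka·x − Ka·C₀ = 0 exactly:
x = (−Ka + √(Ka² + 4·Ka·C₀))/2 = 8.34 × 10^-2 M
pH = −log[H+] = −log(8.34 × 10^-2) = 1.08

pH = 1.08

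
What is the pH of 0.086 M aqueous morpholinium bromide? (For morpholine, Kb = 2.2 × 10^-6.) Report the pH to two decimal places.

C4H8ONH2+ is the conjugate acid of the weak base C4H8ONH.
Ka = Kw/Kb = 1.0×10^-14 / 2.2 × 10^-6 = 4.55 × 10^-9
Ka = x²/(0.086 − x) = 4.55 × 10^-9
Assume x ≪ 0.086: x ≈ √(4.55 × 10^-9 × 0.086) = 1.98 × 10^-5 M
pH = −log[H+] = −log(1.98 × 10^-5) = 4.70

pH = 4.70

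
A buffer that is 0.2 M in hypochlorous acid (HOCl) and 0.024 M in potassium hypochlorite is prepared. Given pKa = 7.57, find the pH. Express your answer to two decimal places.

Using pH = pKa + log([base]/[acid]) with [base]/[acid] = 0.024/0.2:
pH = 7.57 + (-0.921) = 6.65

pH = 6.65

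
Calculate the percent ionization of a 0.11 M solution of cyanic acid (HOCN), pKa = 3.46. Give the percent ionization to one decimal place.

5.5%

HOCN ⇌ OCN- + H+; let x = [H+] at equilibrium.
Ka = 10^(−3.46) = 3.47 × 10^-4
Ka = x²/(C₀ − x); solving the quadratic gives x = 6.01 × 10^-3 M.
% ionization = x/C₀ × 100% = 6.01 × 10^-3/0.11 × 100% = 5.5%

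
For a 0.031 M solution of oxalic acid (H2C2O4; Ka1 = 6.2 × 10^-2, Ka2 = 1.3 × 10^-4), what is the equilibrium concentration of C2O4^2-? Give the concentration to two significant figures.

First ionization gives [H+] ≈ [HC2O4-] = 2.27 × 10^-2 M.
Second step: Ka2 = [H+][C2O4^2-]/[HC2O4-] ≈ [C2O4^2-] (since [H+] ≈ [HC2O4-]).
So [C2O4^2-] ≈ Ka2.

1.3 × 10^-4 M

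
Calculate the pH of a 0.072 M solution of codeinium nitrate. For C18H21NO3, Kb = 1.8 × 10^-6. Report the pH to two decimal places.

C18H22NO3+ is the conjugate acid of the weak base C18H21NO3.
Ka = Kw/Kb = 1.0×10^-14 / 1.8 × 10^-6 = 5.56 × 10^-9
Let x = [H+] at equilibrium. Ka = x²/(0.072 − x).
Assume x ≪ 0.072: x ≈ √(5.56 × 10^-9 × 0.072) = 2.00 × 10^-5 M
Check: 0.028% ionized — well under 5%, approximation valid.
pH = −log[H+] = −log(2.00 × 10^-5) = 4.70

pH = 4.70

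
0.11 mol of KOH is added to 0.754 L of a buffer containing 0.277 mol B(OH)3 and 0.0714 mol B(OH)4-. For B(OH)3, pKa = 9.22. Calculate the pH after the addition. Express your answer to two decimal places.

pH = 9.26

After neutralization: n(B(OH)3) = 0.167 mol, n(B(OH)4-) = 0.181 mol.
pH = pKa + log([A⁻]/[HA]) = 9.22 + log(0.181/0.167) = 9.22 +0.035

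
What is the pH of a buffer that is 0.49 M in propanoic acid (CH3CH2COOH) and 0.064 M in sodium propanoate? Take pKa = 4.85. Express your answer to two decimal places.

pH = 3.97

Using pH = pKa + log([base]/[acid]) with [base]/[acid] = 0.064/0.49:
pH = 4.85 + (-0.884) = 3.97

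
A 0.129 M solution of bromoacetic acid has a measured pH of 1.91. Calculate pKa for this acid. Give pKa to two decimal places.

pKa = 2.89

[H+] = 10^(-1.91) = 1.23 × 10^-2 M
At equilibrium [HA] = 0.129 − 1.23 × 10^-2 = 1.17 × 10^-1 M
Ka = [H+][A-]/[HA] = (1.23 × 10^-2)² / 1.17 × 10^-1 = 1.29 × 10^-3
pKa = -log(1.29 × 10^-3) = 2.89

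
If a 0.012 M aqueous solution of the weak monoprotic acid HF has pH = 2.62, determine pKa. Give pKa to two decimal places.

pKa = 3.22

[H+] = 10^(-2.62) = 2.40 × 10^-3 M
At equilibrium [HA] = 0.012 − 2.40 × 10^-3 = 9.60 × 10^-3 M
Ka = [H+][A-]/[HA] = (2.40 × 10^-3)² / 9.60 × 10^-3 = 6.00 × 10^-4
pKa = -log(6.00 × 10^-4) = 3.22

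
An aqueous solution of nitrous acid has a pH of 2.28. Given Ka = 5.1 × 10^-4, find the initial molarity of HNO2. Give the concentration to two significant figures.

[H+] = 10^(-2.28) = 5.25 × 10^-3 M = x
Ka = x²/(C₀ − x) ⇒ C₀ = x + x²/Ka
C₀ = 5.25 × 10^-3 + (5.25 × 10^-3)²/(5.1 × 10^-4) = 5.93 × 10^-2 M

C₀ = 5.9 × 10^-2 M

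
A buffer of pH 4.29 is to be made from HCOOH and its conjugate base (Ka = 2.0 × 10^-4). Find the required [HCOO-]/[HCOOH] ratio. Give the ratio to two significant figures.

ratio = 3.9

pKa = -log(2.0 × 10^-4) = 3.699
pH = pKa + log(r) ⇒ log(r) = 4.29 − 3.699 = +0.591
r = [HCOO-]/[HCOOH] = 10^(+0.591) = 3.9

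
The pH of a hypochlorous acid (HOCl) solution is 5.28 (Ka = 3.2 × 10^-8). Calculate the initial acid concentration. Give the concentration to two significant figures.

[H+] = 10^(-5.28) = 5.25 × 10^-6 M = x
Ka = x²/(C₀ − x) ⇒ C₀ = x + x²/Ka
C₀ = 5.25 × 10^-6 + (5.25 × 10^-6)²/(3.2 × 10^-8) = 8.67 × 10^-4 M

C₀ = 8.7 × 10^-4 M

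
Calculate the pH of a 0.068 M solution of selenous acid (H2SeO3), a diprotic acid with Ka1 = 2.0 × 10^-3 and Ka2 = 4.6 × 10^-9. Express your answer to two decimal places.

Ka1 ≫ Ka2, so treat the first dissociation as the only significant source of H+.
Ka1 = x²/(0.068 − x) = 2.0 × 10^-3
Solving the quadratic: x = (−Ka1 + √(Ka1² + 4·Ka1·C₀))/2 = 1.07 × 10^-2 M
pH = −log(1.07 × 10^-2) = 1.97

pH = 1.97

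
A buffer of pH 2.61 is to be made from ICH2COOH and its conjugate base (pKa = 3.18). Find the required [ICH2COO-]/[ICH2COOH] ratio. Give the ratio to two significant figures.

ratio = 0.27

pH = pKa + log(r) ⇒ log(r) = 2.61 − 3.18 = -0.57
r = [ICH2COO-]/[ICH2COOH] = 10^(-0.57) = 0.269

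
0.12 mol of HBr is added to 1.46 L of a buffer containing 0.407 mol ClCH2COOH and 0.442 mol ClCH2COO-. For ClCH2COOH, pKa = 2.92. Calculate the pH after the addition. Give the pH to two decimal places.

Added H+ converts ClCH2COO- to ClCH2COOH: ClCH2COOH → 0.527 mol, ClCH2COO- → 0.322 mol.
pH = pKa + log([A⁻]/[HA]) = 2.92 + log(0.322/0.527) = 2.92 -0.214

pH = 2.71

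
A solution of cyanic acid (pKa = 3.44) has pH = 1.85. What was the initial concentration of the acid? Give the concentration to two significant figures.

[H+] = 10^(-1.85) = 1.41 × 10^-2 M = x
Ka = 10^(−3.44) = 3.63 × 10^-4
Ka = x²/(C₀ − x) ⇒ C₀ = x + x²/Ka
C₀ = 1.41 × 10^-2 + (1.41 × 10^-2)²/(3.63 × 10^-4) = 5.62 × 10^-1 M

C₀ = 5.6 × 10^-1 M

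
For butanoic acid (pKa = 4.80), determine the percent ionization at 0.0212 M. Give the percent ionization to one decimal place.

CH3(CH2)2COOH ⇌ CH3(CH2)2COO- + H+; let x = [H+] at equilibrium.
Ka = 10^(−4.80) = 1.58 × 10^-5
x ≈ √(Ka·C₀) = √(1.58 × 10^-5 × 0.0212) = 5.79 × 10^-4 M
Fraction ionized = 5.79 × 10^-4 / 0.0212 = 0.0273 → 2.7%

2.7%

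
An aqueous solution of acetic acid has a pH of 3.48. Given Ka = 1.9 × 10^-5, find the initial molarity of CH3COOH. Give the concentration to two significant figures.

C₀ = 6.1 × 10^-3 M

[H+] = 10^(-3.48) = 3.31 × 10^-4 M = x
Ka = x²/(C₀ − x) ⇒ C₀ = x + x²/Ka
C₀ = 3.31 × 10^-4 + (3.31 × 10^-4)²/(1.9 × 10^-5) = 6.10 × 10^-3 M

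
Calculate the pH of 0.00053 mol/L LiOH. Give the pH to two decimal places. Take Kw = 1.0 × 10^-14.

LiOH is a strong base; [OH-] = 0.00053 M.
pOH = -log(0.00053) = 3.28
pH = 14.00 - 3.28 = 10.72

pH = 10.72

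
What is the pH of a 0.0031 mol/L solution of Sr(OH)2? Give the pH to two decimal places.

pH = 11.79

Sr(OH)2 is a strong base (each formula unit releases 2 OH-); [OH-] = 0.0062 M.
pOH = -log(0.0062) = 2.21
pH = 14.00 - 2.21 = 11.79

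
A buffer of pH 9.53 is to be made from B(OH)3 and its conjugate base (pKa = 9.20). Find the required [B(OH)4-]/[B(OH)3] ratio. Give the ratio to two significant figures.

ratio = 2.1

pH = pKa + log(r) ⇒ log(r) = 9.53 − 9.20 = +0.33
r = [B(OH)4-]/[B(OH)3] = 10^(+0.33) = 2.14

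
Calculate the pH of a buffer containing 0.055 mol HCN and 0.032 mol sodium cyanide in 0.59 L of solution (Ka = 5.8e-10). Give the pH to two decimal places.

pH = 9.00

pKa = −log(5.8 × 10^-10) = 9.237
Using pH = pKa + log([base]/[acid]) with [base]/[acid] = 0.032/0.055:
pH = 9.237 + (-0.235) = 9.00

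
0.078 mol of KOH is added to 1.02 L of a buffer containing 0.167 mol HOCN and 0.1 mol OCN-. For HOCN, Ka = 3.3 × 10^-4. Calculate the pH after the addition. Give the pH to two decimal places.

pH = 3.78

OH- converts HOCN to OCN-: HOCN → 0.089 mol, OCN- → 0.178 mol.
pKa = −log(3.3 × 10^-4) = 3.481
pH = pKa + log([A⁻]/[HA]) = 3.481 + log(0.178/0.089) = 3.481 +0.301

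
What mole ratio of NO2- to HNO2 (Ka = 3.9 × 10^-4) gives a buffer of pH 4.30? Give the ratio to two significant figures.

ratio = 7.8

pKa = -log(3.9 × 10^-4) = 3.409
pH = pKa + log(r) ⇒ log(r) = 4.30 − 3.409 = +0.891
r = [NO2-]/[HNO2] = 10^(+0.891) = 7.78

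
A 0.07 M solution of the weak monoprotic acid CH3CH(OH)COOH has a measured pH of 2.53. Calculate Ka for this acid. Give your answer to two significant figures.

[H+] = 10^(-2.53) = 2.95 × 10^-3 M
At equilibrium [HA] = 0.07 − 2.95 × 10^-3 = 6.71 × 10^-2 M
Ka = [H+][A-]/[HA] = (2.95 × 10^-3)² / 6.71 × 10^-2 = 1.3 × 10^-4

Ka = 1.3 × 10^-4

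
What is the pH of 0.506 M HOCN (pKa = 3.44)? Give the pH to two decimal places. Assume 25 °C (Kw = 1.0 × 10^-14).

HOCN ⇌ OCN- + H+
Ka = 10^(−3.44) = 3.63 × 10^-4
From the ICE table, Ka = [H+]²/(0.506 − [H+]) = 3.63 × 10^-4.
Since Ka ≪ C₀, [H+] ≈ √(Ka·C₀) = 1.36 × 10^-2 M.
Check: 2.7% ionized — well under 5%, approximation valid.
pH = −log(1.36 × 10^-2) = 1.87

pH = 1.87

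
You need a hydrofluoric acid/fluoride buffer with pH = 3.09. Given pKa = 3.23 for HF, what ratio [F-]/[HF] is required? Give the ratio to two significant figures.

ratio = 0.72

pH = pKa + log(r) ⇒ log(r) = 3.09 − 3.23 = -0.14
r = [F-]/[HF] = 10^(-0.14) = 0.724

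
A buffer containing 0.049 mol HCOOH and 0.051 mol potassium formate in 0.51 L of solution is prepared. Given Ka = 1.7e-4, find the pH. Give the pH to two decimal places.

pH = 3.79

pKa = −log(1.7 × 10^-4) = 3.770
pH = pKa + log([A⁻]/[HA]) = 3.770 + log(0.051/0.049)
pH = 3.770 + (+0.017) = 3.79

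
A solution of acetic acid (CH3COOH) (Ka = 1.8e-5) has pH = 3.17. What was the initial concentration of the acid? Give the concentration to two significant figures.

[H+] = 10^(-3.17) = 6.76 × 10^-4 M = x
Ka = x²/(C₀ − x) ⇒ C₀ = x + x²/Ka
C₀ = 6.76 × 10^-4 + (6.76 × 10^-4)²/(1.8 × 10^-5) = 2.61 × 10^-2 M

C₀ = 2.6 × 10^-2 M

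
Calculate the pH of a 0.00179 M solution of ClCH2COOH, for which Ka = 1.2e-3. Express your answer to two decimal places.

ClCH2COOH ⇌ ClCH2COO- + H+
Ka = x²/(0.00179 − x) = 1.2 × 10^-3
x is not negligible relative to C₀; solve x² + 0.0012·x − 2.15e-06 = 0.
x = [−0.0012 + √(0.0012² + 8.59e-06)]/2 = 9.84 × 10^-4 M
pH = −log[H+] = −log(9.84 × 10^-4) = 3.01

pH = 3.01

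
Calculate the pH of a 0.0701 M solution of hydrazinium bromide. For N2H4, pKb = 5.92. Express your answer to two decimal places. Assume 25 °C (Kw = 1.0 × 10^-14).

N2H5+ is the conjugate acid of the weak base N2H4.
Kb = 10^(−5.92) = 1.20 × 10^-6
Ka = Kw/Kb = 1.0×10^-14 / 1.20 × 10^-6 = 8.33 × 10^-9
Ka = x²/(0.0701 − x) = 8.33 × 10^-9
Neglecting x in the denominator: x = √(8.33 × 10^-9 × 0.0701) = 2.42 × 10^-5 M
(x/C₀ = 0.034% < 5%, so the approximation holds.)
pH = −log[H+] = −log(2.42 × 10^-5) = 4.62

pH = 4.62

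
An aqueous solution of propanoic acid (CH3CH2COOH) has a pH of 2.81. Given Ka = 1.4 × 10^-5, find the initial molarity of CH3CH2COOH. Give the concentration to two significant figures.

C₀ = 1.7 × 10^-1 M

[H+] = 10^(-2.81) = 1.55 × 10^-3 M = x
Ka = x²/(C₀ − x) ⇒ C₀ = x + x²/Ka
C₀ = 1.55 × 10^-3 + (1.55 × 10^-3)²/(1.4 × 10^-5) = 1.73 × 10^-1 M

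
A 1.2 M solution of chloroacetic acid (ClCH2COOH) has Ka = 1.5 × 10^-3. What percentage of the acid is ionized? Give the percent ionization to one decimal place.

3.5%

ClCH2COOH ⇌ ClCH2COO- + H+; let x = [H+] at equilibrium.
x ≈ √(Ka·C₀) = √(1.5 × 10^-3 × 1.2) = 4.24 × 10^-2 M
Fraction ionized = 4.24 × 10^-2 / 1.2 = 0.0353 → 3.5%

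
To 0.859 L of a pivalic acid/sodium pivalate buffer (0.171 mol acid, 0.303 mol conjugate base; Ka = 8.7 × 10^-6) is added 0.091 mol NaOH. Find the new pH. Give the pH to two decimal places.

After neutralization: n((CH3)3CCOOH) = 0.08 mol, n((CH3)3CCOO-) = 0.394 mol.
pKa = −log(8.7 × 10^-6) = 5.060
pH = pKa + log([A⁻]/[HA]) = 5.060 + log(0.394/0.08) = 5.060 +0.692

pH = 5.75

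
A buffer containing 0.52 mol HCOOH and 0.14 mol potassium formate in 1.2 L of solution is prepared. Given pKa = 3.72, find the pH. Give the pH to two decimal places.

pH = 3.15

Using pH = pKa + log([base]/[acid]) with [base]/[acid] = 0.14/0.52:
pH = 3.72 + (-0.570) = 3.15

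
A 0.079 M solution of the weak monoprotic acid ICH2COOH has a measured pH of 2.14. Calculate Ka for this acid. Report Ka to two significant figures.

[H+] = 10^(-2.14) = 7.24 × 10^-3 M
At equilibrium [HA] = 0.079 − 7.24 × 10^-3 = 7.18 × 10^-2 M
Ka = [H+][A-]/[HA] = (7.24 × 10^-3)² / 7.18 × 10^-2 = 7.3 × 10^-4

Ka = 7.3 × 10^-4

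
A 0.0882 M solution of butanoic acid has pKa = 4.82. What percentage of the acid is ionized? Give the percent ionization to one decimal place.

1.3%

CH3(CH2)2COOH ⇌ CH3(CH2)2COO- + H+; let x = [H+] at equilibrium.
Ka = 10^(−4.82) = 1.51 × 10^-5
x ≈ √(Ka·C₀) = √(1.51 × 10^-5 × 0.0882) = 1.15 × 10^-3 M
% ionization = x/C₀ × 100% = 1.15 × 10^-3/0.0882 × 100% = 1.3%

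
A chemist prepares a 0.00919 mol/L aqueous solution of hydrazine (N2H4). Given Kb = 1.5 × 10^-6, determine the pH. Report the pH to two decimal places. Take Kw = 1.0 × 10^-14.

N2H4 + H2O ⇌ N2H5+ + OH-
Let x = [OH-] at equilibrium. Kb = x²/(0.00919 − x).
Neglecting x in the denominator: x = √(1.5 × 10^-6 × 0.00919) = 1.17 × 10^-4 M
pOH = 3.93, so pH = 14.00 − pOH = 10.07

pH = 10.07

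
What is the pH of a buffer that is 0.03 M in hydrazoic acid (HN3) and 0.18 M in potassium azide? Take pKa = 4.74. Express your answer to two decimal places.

pH = 5.52

Using pH = pKa + log([base]/[acid]) with [base]/[acid] = 0.18/0.03:
pH = 4.74 + (+0.778) = 5.52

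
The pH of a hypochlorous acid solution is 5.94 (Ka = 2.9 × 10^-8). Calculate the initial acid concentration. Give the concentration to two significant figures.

C₀ = 4.7 × 10^-5 M

[H+] = 10^(-5.94) = 1.15 × 10^-6 M = x
Ka = x²/(C₀ − x) ⇒ C₀ = x + x²/Ka
C₀ = 1.15 × 10^-6 + (1.15 × 10^-6)²/(2.9 × 10^-8) = 4.68 × 10^-5 M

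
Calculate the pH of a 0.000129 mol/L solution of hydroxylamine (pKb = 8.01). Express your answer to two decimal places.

NH2OH + H2O ⇌ NH3OH+ + OH-
Kb = 10^(−8.01) = 9.77 × 10^-9
Kb = [OH-]²/(0.000129 − [OH-]) = 9.77 × 10^-9
Assume [OH-] ≪ 0.000129: [OH-] ≈ √(9.77 × 10^-9 × 0.000129) = 1.12 × 10^-6 M
pOH = −log(1.12 × 10^-6) = 5.95; pH = 14.00 − 5.95 = 8.05

pH = 8.05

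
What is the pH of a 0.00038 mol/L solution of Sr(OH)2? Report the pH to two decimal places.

Sr(OH)2 is a strong base (each formula unit releases 2 OH-); [OH-] = 0.00076 M.
pOH = -log(0.00076) = 3.12
pH = 14.00 - 3.12 = 10.88

pH = 10.88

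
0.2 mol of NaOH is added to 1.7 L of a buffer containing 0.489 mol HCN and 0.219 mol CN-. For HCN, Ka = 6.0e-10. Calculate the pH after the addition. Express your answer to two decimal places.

After neutralization: n(HCN) = 0.289 mol, n(CN-) = 0.419 mol.
pKa = −log(6.0 × 10^-10) = 9.222
Henderson–Hasselbalch with mole ratio 0.419/0.289: pH = 9.222 + (+0.161)

pH = 9.38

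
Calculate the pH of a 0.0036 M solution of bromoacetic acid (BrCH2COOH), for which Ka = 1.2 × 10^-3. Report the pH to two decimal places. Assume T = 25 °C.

pH = 2.81

BrCH2COOH ⇌ BrCH2COO- + H+
From the ICE table, Ka = [H+]²/(0.0036 − [H+]) = 1.2 × 10^-3.
Here C₀/Ka ≈ 3, so the small-[H+] approximation fails. Use the quadratic:
[H+] = (−Ka + √(Ka² + 4·Ka·C₀))/2 = 1.56 × 10^-3 M
pH = −log[H+] = −log(1.56 × 10^-3) = 2.81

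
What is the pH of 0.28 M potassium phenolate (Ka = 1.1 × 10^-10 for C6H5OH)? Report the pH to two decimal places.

C6H5O- is the conjugate base of the weak acid C6H5OH.
Kb = Kw/Ka = 1.0×10^-14 / 1.1 × 10^-10 = 9.09 × 10^-5
Kb = [OH-]²/(0.28 − [OH-]) = 9.09 × 10^-5
Since Kb ≪ C₀, [OH-] ≈ √(Kb·C₀) = 5.04 × 10^-3 M.
([OH-]/C₀ = 1.8% < 5%, so the approximation holds.)
pOH = 2.30, so pH = 14.00 − pOH = 11.70

pH = 11.70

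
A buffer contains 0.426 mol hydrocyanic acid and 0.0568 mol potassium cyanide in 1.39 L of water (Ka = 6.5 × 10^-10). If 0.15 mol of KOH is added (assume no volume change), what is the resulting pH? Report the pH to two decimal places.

OH- converts HCN to CN-: HCN → 0.276 mol, CN- → 0.207 mol.
pKa = −log(6.5 × 10^-10) = 9.187
Henderson–Hasselbalch with mole ratio 0.207/0.276: pH = 9.187 + (-0.125)

pH = 9.06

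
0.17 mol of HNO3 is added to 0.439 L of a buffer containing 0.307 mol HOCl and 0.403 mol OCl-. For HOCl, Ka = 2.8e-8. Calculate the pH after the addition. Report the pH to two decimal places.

After neutralization: n(HOCl) = 0.477 mol, n(OCl-) = 0.233 mol.
pKa = −log(2.8 × 10^-8) = 7.553
pH = pKa + log(n_OCl-/n_HOCl) = 7.553 + log(0.233/0.477) = 7.553 + (-0.311)

pH = 7.24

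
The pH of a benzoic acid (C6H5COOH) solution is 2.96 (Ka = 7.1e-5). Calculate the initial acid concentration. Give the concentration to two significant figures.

[H+] = 10^(-2.96) = 1.10 × 10^-3 M = x
Ka = x²/(C₀ − x) ⇒ C₀ = x + x²/Ka
C₀ = 1.10 × 10^-3 + (1.10 × 10^-3)²/(7.1 × 10^-5) = 1.81 × 10^-2 M

C₀ = 1.8 × 10^-2 M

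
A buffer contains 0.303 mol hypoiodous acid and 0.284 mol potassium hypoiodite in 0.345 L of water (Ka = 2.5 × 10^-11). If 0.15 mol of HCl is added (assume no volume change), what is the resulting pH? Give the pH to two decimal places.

pH = 10.07

After neutralization: n(HOI) = 0.453 mol, n(OI-) = 0.134 mol.
pKa = −log(2.5 × 10^-11) = 10.602
pH = pKa + log(n_OI-/n_HOI) = 10.602 + log(0.134/0.453) = 10.602 + (-0.529)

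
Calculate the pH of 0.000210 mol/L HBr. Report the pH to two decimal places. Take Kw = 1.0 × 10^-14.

HBr is a strong acid and dissociates completely, so [H+] = 0.000210 M.
pH = -log(0.00021) = 3.68

pH = 3.68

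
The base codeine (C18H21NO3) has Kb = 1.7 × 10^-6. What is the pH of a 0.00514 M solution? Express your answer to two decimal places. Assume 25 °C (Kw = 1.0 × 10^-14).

pH = 9.97

C18H21NO3 + H2O ⇌ C18H22NO3+ + OH-
From the ICE table, Kb = x²/(0.00514 − x) = 1.7 × 10^-6.
Neglecting x in the denominator: x = √(1.7 × 10^-6 × 0.00514) = 9.35 × 10^-5 M
(x/C₀ = 1.8% < 5%, so the approximation holds.)
pOH = 4.03, so pH = 14.00 − pOH = 9.97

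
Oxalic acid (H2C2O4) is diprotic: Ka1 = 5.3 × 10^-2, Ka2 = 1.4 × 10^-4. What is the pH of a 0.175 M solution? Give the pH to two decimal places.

pH = 1.13

Ka1 ≫ Ka2, so treat the first dissociation as the only significant source of H+.
Ka1 = x²/(0.175 − x) = 5.3 × 10^-2
Solving the quadratic: x = (−Ka1 + √(Ka1² + 4·Ka1·C₀))/2 = 7.34 × 10^-2 M
pH = −log(7.34 × 10^-2) = 1.13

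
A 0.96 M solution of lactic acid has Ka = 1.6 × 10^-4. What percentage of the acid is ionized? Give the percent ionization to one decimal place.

CH3CH(OH)COOH ⇌ CH3CH(OH)COO- + H+; let x = [H+] at equilibrium.
x ≈ √(Ka·C₀) = √(1.6 × 10^-4 × 0.96) = 1.24 × 10^-2 M
% ionization = x/C₀ × 100% = 1.24 × 10^-2/0.96 × 100% = 1.3%

1.3%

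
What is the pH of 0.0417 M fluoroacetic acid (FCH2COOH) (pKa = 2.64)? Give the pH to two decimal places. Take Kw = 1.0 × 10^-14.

pH = 2.06

FCH2COOH ⇌ FCH2COO- + H+
Ka = 10^(−2.64) = 2.29 × 10^-3
From the ICE table, Ka = [H+]²/(0.0417 − [H+]) = 2.29 × 10^-3.
[H+] is not negligible relative to C₀; solve [H+]² + 0.00229·[H+] − 9.55e-05 = 0.
[H+] = (−Ka + √(Ka² + 4·Ka·C₀))/2 = 8.69 × 10^-3 M
pH = −log(8.69 × 10^-3) = 2.06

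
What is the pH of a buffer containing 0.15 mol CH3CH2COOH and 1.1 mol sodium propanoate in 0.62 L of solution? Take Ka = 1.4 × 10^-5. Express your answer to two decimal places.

pKa = −log(1.4 × 10^-5) = 4.854
pH = pKa + log([A⁻]/[HA]) = 4.854 + log(1.1/0.15)
pH = 4.854 + (+0.865) = 5.72

pH = 5.72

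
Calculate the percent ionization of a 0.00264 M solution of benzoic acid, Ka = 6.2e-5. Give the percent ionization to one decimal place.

14.2%

C6H5COOH ⇌ C6H5COO- + H+; let x = [H+] at equilibrium.
Solve x² + 6.2e-05x − 1.64e-07 = 0 → x = 3.75 × 10^-4 M
% ionization = x/C₀ × 100% = 3.75 × 10^-4/0.00264 × 100% = 14.2%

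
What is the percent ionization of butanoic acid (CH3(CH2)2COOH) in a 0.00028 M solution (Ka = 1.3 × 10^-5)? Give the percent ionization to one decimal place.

19.4%

CH3(CH2)2COOH ⇌ CH3(CH2)2COO- + H+; let x = [H+] at equilibrium.
Solve x² + 1.3e-05x − 3.64e-09 = 0 → x = 5.42 × 10^-5 M
% ionization = x/C₀ × 100% = 5.42 × 10^-5/0.00028 × 100% = 19.4%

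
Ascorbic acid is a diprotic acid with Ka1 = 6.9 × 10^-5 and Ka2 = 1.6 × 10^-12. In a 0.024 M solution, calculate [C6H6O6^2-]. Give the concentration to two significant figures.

First ionization gives [H+] ≈ [HC6H6O6-] = 1.25 × 10^-3 M.
Second step: Ka2 = [H+][C6H6O6^2-]/[HC6H6O6-] ≈ [C6H6O6^2-] (since [H+] ≈ [HC6H6O6-]).
So [C6H6O6^2-] ≈ Ka2.

1.6 × 10^-12 M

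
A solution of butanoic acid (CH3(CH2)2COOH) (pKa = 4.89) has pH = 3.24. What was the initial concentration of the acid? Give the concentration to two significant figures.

[H+] = 10^(-3.24) = 5.75 × 10^-4 M = x
Ka = 10^(−4.89) = 1.29 × 10^-5
Ka = x²/(C₀ − x) ⇒ C₀ = x + x²/Ka
C₀ = 5.75 × 10^-4 + (5.75 × 10^-4)²/(1.29 × 10^-5) = 2.62 × 10^-2 M

C₀ = 2.6 × 10^-2 M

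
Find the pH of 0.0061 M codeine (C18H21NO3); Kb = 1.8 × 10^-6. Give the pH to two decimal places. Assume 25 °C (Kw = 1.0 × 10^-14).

pH = 10.02

C18H21NO3 + H2O ⇌ C18H22NO3+ + OH-
Kb = [OH-]²/(0.0061 − [OH-]) = 1.8 × 10^-6
Since Kb ≪ C₀, [OH-] ≈ √(Kb·C₀) = 1.05 × 10^-4 M.
pOH = −log(1.05 × 10^-4) = 3.98; pH = 14.00 − 3.98 = 10.02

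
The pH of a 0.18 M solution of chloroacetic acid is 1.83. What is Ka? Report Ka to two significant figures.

Ka = 1.3 × 10^-3

[H+] = 10^(-1.83) = 1.48 × 10^-2 M
At equilibrium [HA] = 0.18 − 1.48 × 10^-2 = 1.65 × 10^-1 M
Ka = [H+][A-]/[HA] = (1.48 × 10^-2)² / 1.65 × 10^-1 = 1.3 × 10^-3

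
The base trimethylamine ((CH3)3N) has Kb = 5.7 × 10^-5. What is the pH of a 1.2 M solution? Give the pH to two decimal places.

(CH3)3N + H2O ⇌ (CH3)3NH+ + OH-
From the ICE table, Kb = [OH-]²/(1.2 − [OH-]) = 5.7 × 10^-5.
Since Kb ≪ C₀, [OH-] ≈ √(Kb·C₀) = 8.27 × 10^-3 M.
pOH = −log(8.27 × 10^-3) = 2.08; pH = 14.00 − 2.08 = 11.92

pH = 11.92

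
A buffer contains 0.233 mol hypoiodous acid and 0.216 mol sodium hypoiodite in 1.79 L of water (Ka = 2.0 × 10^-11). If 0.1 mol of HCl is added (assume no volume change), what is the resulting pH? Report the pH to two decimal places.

Added H+ converts OI- to HOI: HOI → 0.333 mol, OI- → 0.116 mol.
pKa = −log(2.0 × 10^-11) = 10.699
pH = pKa + log(n_OI-/n_HOI) = 10.699 + log(0.116/0.333) = 10.699 + (-0.458)

pH = 10.24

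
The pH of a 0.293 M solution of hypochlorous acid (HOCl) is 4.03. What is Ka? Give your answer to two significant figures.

Ka = 3.0 × 10^-8

[H+] = 10^(-4.03) = 9.33 × 10^-5 M
At equilibrium [HA] = 0.293 − 9.33 × 10^-5 = 2.93 × 10^-1 M
Ka = [H+][A-]/[HA] = (9.33 × 10^-5)² / 2.93 × 10^-1 = 3.0 × 10^-8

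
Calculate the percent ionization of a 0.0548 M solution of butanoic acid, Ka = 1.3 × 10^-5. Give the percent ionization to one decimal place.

CH3(CH2)2COOH ⇌ CH3(CH2)2COO- + H+; let x = [H+] at equilibrium.
x ≈ √(Ka·C₀) = √(1.3 × 10^-5 × 0.0548) = 8.44 × 10^-4 M
Fraction ionized = 8.44 × 10^-4 / 0.0548 = 0.0154 → 1.5%

1.5%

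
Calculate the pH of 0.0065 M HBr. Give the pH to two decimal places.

HBr is a strong acid and dissociates completely, so [H+] = 0.0065 M.
pH = -log(0.0065) = 2.19

pH = 2.19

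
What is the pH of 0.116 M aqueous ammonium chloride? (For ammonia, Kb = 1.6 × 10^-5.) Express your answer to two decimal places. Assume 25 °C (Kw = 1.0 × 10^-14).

pH = 5.07

NH4+ is the conjugate acid of the weak base NH3.
Ka = Kw/Kb = 1.0×10^-14 / 1.6 × 10^-5 = 6.25 × 10^-10
From the ICE table, Ka = [H+]²/(0.116 − [H+]) = 6.25 × 10^-10.
Assume [H+] ≪ 0.116: [H+] ≈ √(6.25 × 10^-10 × 0.116) = 8.51 × 10^-6 M
pH = −log[H+] = −log(8.51 × 10^-6) = 5.07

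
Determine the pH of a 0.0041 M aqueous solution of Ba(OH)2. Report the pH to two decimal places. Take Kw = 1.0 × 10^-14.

Ba(OH)2 is a strong base (each formula unit releases 2 OH-); [OH-] = 0.0082 M.
pOH = -log(0.0082) = 2.09
pH = 14.00 - 2.09 = 11.91

pH = 11.91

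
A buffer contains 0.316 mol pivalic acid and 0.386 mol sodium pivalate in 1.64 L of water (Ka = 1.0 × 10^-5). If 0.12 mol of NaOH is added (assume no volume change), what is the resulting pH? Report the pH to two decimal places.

pH = 5.41

After neutralization: n((CH3)3CCOOH) = 0.196 mol, n((CH3)3CCOO-) = 0.506 mol.
pKa = −log(1.0 × 10^-5) = 5.000
Henderson–Hasselbalch with mole ratio 0.506/0.196: pH = 5.000 + (+0.412)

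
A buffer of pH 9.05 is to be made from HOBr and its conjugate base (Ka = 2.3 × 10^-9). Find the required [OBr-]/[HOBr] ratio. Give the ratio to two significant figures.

ratio = 2.6

pKa = -log(2.3 × 10^-9) = 8.638
pH = pKa + log(r) ⇒ log(r) = 9.05 − 8.638 = +0.412
r = [OBr-]/[HOBr] = 10^(+0.412) = 2.58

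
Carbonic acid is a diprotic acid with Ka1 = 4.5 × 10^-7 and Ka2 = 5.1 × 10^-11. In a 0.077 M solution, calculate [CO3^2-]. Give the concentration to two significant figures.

First ionization gives [H+] ≈ [HCO3-] = 1.86 × 10^-4 M.
Second step: Ka2 = [H+][CO3^2-]/[HCO3-] ≈ [CO3^2-] (since [H+] ≈ [HCO3-]).
So [CO3^2-] ≈ Ka2.

5.1 × 10^-11 M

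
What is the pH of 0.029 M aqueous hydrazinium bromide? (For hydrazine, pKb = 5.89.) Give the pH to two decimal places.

pH = 4.82

N2H5+ is the conjugate acid of the weak base N2H4.
Kb = 10^(−5.89) = 1.29 × 10^-6
Ka = Kw/Kb = 1.0×10^-14 / 1.29 × 10^-6 = 7.75 × 10^-9
Ka = x²/(0.029 − x) = 7.75 × 10^-9
Since Ka ≪ C₀, x ≈ √(Ka·C₀) = 1.50 × 10^-5 M.
pH = −log(1.50 × 10^-5) = 4.82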